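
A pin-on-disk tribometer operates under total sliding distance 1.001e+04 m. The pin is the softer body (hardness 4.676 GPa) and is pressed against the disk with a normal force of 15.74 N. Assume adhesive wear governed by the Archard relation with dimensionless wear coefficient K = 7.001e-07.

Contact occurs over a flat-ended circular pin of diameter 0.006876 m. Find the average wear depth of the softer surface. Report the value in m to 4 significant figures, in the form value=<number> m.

Every step holds full precision; intermediate values are displayed rounded; one last rounding to 4 significant figures.
Hardness H = 4.676 GPa = 4.676e+09 Pa.
Contact area A = π·d²/4 = π·(0.006876 m)²/4 = 3.713e-05 m².
SI base units throughout: W = 15.74 N, H = 4.676e+09 Pa, K = 7.001e-07.
By Archard's law, V = K·W·L/H = 7.001e-07 · 15.74 · 1.001e+04 / 4.676e+09 = 2.359e-11 m³.
Average depth h = V/A = 2.359e-11 / 3.713e-05 = 6.353e-07 m.

value=6.353e-07 m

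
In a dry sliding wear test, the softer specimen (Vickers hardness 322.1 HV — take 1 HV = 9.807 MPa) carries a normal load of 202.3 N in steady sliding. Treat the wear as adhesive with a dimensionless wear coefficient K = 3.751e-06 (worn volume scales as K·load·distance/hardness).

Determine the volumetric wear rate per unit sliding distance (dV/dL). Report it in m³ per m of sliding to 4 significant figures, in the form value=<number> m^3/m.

All working math runs at full float precision. Intermediate values are printed rounded, and one last rounding to 4 significant figures.
Hardness H = 322.1 HV × 9.807 MPa/HV = 3159 MPa = 3.159e+09 Pa.
In SI base units: W = 202.3 N, H = 3.159e+09 Pa, K = 3.751e-06.
The wear rate dV/dL = K·W/H — distance-free: 3.751e-06 · 202.3 / 3.159e+09 = 2.402e-13 m³/m.

value=2.402e-13 m^3/m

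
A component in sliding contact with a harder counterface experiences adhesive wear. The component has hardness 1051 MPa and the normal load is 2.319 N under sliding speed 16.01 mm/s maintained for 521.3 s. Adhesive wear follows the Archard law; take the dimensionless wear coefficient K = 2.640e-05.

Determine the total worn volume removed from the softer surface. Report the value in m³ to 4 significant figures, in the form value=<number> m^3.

value=4.862e-13 m^3

All arithmetic maintains exact precision; intermediate values are shown rounded, and one final rounding to four significant figures.
Sliding speed v = 16.01 mm/s = 0.01601 m/s. Sliding distance L = v·t = 0.01601 m/s × 521.3 s = 8.346 m.
Hardness H = 1051 MPa = 1.051e+09 Pa.
In SI base units: W = 2.319 N, H = 1.051e+09 Pa, K = 2.640e-05.
Apply Archard: V = K·W·L/H = 2.640e-05 · 2.319 · 8.346 / 1.051e+09 = 4.862e-13 m³.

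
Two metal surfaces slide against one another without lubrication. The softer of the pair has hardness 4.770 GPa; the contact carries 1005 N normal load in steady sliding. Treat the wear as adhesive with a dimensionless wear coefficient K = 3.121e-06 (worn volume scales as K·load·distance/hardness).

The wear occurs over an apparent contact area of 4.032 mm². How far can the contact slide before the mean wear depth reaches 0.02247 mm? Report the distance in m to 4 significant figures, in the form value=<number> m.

value=137.8 m

Each operation holds full precision. Intermediate values appear rounded. Rounded once at the end to 4 significant figures.
Convert: Hardness H = 4.770 GPa = 4.770e+09 Pa.
Convert: Contact area A = 4.032 mm² = 4.032e-06 m².
Convert: Depth limit h_lim = 0.02247 mm = 2.247e-05 m.
As SI base values: W = 1005 N, H = 4.770e+09 Pa, K = 3.121e-06.
Limit volume V_lim = h_lim·A = 2.247e-05 · 4.032e-06 = 9.060e-11 m³.
Sliding life L = V_lim·H/(K·W) = 9.060e-11 · 4.770e+09 / (3.121e-06 · 1005) = 137.8 m.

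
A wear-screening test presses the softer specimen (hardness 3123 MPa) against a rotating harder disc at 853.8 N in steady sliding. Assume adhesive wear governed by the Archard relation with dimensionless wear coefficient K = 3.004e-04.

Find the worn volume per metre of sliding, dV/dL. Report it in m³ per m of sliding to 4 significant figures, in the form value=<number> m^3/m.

Every step carries full precision; intermediate values are displayed rounded — a lone final rounding, at four significant digits.
Convert: Hardness H = 3123 MPa = 3.123e+09 Pa.
In SI base units, W = 853.8 N, H = 3.123e+09 Pa, K = 3.004e-04.
Rate of wear dV/dL = K·W/H: 3.004e-04 · 853.8 / 3.123e+09 = 8.213e-11 m³/m.

value=8.213e-11 m^3/m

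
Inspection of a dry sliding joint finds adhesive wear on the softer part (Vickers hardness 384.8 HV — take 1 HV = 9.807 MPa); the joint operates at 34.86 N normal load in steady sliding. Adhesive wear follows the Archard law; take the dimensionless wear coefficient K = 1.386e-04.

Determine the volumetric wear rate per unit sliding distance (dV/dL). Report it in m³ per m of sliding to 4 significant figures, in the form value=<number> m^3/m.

Every step keeps full precision. The intermediates are printed rounded; one final rounding to four significant figures.
Hardness H = 384.8 HV × 9.807 MPa/HV = 3774 MPa = 3.774e+09 Pa.
Expressed in SI base units: W = 34.86 N, H = 3.774e+09 Pa, K = 1.386e-04.
Wear rate dV/dL = K·W/H, per unit distance: 1.386e-04 · 34.86 / 3.774e+09 = 1.280e-12 m³/m.

value=1.280e-12 m^3/m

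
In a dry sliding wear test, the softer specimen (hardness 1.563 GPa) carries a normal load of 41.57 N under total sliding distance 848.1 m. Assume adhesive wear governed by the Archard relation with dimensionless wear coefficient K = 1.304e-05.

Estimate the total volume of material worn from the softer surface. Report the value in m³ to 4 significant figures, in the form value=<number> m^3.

Every step holds full float precision, and intermediate values appear rounded; one final rounding to four significant figures.
Convert: Hardness H = 1.563 GPa = 1.563e+09 Pa.
Collected in SI base units: W = 41.57 N, H = 1.563e+09 Pa, K = 1.304e-05.
The Archard volume V = K·W·L/H = 1.304e-05 · 41.57 · 848.1 / 1.563e+09 = 2.941e-10 m³.

value=2.941e-10 m^3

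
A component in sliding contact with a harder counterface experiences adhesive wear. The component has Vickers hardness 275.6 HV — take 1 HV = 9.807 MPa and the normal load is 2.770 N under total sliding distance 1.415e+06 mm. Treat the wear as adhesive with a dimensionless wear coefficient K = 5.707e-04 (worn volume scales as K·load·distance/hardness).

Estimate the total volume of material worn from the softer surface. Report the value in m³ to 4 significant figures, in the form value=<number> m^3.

value=8.276e-10 m^3

Shown intermediates are rounded, and all arithmetic holds full float precision. Rounded just once: 4 significant figures.
Distance covered L = 1.415e+06 mm = 1415 m.
Hardness H = 275.6 HV × 9.807 MPa/HV = 2703 MPa = 2.703e+09 Pa.
SI base units throughout: W = 2.770 N, H = 2.703e+09 Pa, K = 5.707e-04.
Worn volume V = K·W·L/H = 5.707e-04 · 2.770 · 1415 / 2.703e+09 = 8.276e-10 m³.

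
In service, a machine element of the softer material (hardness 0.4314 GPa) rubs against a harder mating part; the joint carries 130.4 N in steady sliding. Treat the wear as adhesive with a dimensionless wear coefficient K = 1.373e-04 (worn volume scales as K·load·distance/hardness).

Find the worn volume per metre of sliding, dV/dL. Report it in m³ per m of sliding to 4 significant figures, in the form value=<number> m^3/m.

value=4.150e-11 m^3/m

Each operation maintains full float precision — the intermediates are displayed rounded, and rounded once at the end, at 4 significant digits.
Convert: Hardness H = 0.4314 GPa = 4.314e+08 Pa.
As SI base values: W = 130.4 N, H = 4.314e+08 Pa, K = 1.373e-04.
Wear rate dV/dL = K·W/H, per unit distance: 1.373e-04 · 130.4 / 4.314e+08 = 4.150e-11 m³/m.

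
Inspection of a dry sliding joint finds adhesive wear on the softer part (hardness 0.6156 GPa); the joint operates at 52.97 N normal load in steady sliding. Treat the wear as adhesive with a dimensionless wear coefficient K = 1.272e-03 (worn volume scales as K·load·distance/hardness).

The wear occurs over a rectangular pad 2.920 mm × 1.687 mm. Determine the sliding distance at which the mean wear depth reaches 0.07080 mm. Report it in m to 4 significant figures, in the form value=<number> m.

value=3.186 m

Intermediate values are shown rounded — all working math runs at full precision. Rounded just once to four significant figures.
Convert: Hardness H = 0.6156 GPa = 6.156e+08 Pa.
Convert: Pad sides 2.920 mm × 1.687 mm = 0.002920 m × 0.001687 m. Contact area A = 0.002920 m × 0.001687 m = 4.926e-06 m².
Convert: Depth limit h_lim = 0.07080 mm = 7.080e-05 m.
As SI base values: W = 52.97 N, H = 6.156e+08 Pa, K = 1.272e-03.
Wearable volume V_lim = h_lim·A = 7.080e-05 · 4.926e-06 = 3.488e-10 m³.
Sliding life L = V_lim·H/(K·W) = 3.488e-10 · 6.156e+08 / (1.272e-03 · 52.97) = 3.186 m.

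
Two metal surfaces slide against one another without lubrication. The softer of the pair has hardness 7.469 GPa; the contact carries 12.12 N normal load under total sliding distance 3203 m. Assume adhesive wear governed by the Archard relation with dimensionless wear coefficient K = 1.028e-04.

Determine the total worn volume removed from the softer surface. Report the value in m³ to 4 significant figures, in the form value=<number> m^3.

The computation keeps exact precision — intermediate values appear rounded. Rounded just once to four significant figures.
Convert: Hardness H = 7.469 GPa = 7.469e+09 Pa.
SI base units throughout: W = 12.12 N, H = 7.469e+09 Pa, K = 1.028e-04.
Archard volume V = K·W·L/H = 1.028e-04 · 12.12 · 3203 / 7.469e+09 = 5.343e-10 m³.

value=5.343e-10 m^3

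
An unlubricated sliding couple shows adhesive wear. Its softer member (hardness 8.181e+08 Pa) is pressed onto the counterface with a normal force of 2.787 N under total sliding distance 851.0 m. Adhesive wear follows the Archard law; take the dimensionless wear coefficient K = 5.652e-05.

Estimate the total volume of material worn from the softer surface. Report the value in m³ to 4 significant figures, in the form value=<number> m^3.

value=1.639e-10 m^3

Every step maintains full precision. Intermediates are shown rounded. Rounded once at the end, at four significant figures.
As SI base values: W = 2.787 N, H = 8.181e+08 Pa, K = 5.652e-05.
Wear volume V = K·W·L/H = 5.652e-05 · 2.787 · 851.0 / 8.181e+08 = 1.639e-10 m³.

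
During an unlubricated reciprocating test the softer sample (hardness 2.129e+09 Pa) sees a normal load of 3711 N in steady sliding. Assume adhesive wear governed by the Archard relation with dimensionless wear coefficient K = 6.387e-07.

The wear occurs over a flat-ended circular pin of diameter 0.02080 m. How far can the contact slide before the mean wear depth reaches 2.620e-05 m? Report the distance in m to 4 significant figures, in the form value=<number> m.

value=7997 m

Intermediates are displayed rounded; every step holds full float precision. Rounded just once: four significant figures.
Convert: Contact area A = π·d²/4 = π·(0.02080 m)²/4 = 3.398e-04 m².
Restated in SI base units: W = 3711 N, H = 2.129e+09 Pa, K = 6.387e-07.
Wearable volume V_lim = h_lim·A = 2.620e-05 · 3.398e-04 = 8.903e-09 m³.
So the life L = V_lim·H/(K·W) = 8.903e-09 · 2.129e+09 / (6.387e-07 · 3711) = 7997 m.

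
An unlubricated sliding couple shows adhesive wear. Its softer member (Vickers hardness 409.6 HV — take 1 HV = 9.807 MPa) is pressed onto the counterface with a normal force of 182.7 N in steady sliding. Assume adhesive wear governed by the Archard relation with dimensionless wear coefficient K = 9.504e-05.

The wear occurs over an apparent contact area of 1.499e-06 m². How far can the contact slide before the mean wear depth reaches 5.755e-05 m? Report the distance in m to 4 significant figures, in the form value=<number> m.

value=19.96 m

Intermediate values appear rounded; every step keeps exact precision; a lone final rounding, at 4 significant digits.
Convert: Hardness H = 409.6 HV × 9.807 MPa/HV = 4017 MPa = 4.017e+09 Pa.
Restated in SI base units: W = 182.7 N, H = 4.017e+09 Pa, K = 9.504e-05.
Wearable volume V_lim = h_lim·A = 5.755e-05 · 1.499e-06 = 8.627e-11 m³.
Sliding life L = V_lim·H/(K·W) = 8.627e-11 · 4.017e+09 / (9.504e-05 · 182.7) = 19.96 m.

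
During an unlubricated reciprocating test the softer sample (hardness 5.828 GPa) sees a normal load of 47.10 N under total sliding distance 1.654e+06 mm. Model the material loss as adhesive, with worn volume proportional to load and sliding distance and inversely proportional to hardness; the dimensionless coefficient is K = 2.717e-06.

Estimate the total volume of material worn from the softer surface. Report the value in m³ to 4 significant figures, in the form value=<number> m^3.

Intermediates are displayed rounded. Every step runs at full float precision, and a lone final rounding to four significant figures.
Sliding distance L = 1.654e+06 mm = 1654 m.
Hardness H = 5.828 GPa = 5.828e+09 Pa.
Working in SI base units: W = 47.10 N, H = 5.828e+09 Pa, K = 2.717e-06.
Worn volume V = K·W·L/H = 2.717e-06 · 47.10 · 1654 / 5.828e+09 = 3.632e-11 m³.

value=3.632e-11 m^3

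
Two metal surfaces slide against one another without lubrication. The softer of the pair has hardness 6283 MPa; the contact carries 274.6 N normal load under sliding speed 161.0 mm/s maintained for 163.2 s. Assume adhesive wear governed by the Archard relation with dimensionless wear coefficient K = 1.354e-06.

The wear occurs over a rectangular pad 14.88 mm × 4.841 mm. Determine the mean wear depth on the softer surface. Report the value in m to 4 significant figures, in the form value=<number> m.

value=2.159e-08 m

The intermediates are shown rounded — all working math carries full precision. Rounded once at the end to four significant figures.
Sliding speed v = 161.0 mm/s = 0.1610 m/s. Path length L = v·t = 0.1610 m/s × 163.2 s = 26.28 m.
Hardness H = 6283 MPa = 6.283e+09 Pa.
Pad sides 14.88 mm × 4.841 mm = 0.01488 m × 0.004841 m. Contact area A = 0.01488 m × 0.004841 m = 7.203e-05 m².
Expressed in SI base units: W = 274.6 N, H = 6.283e+09 Pa, K = 1.354e-06.
Archard volume V = K·W·L/H = 1.354e-06 · 274.6 · 26.28 / 6.283e+09 = 1.555e-12 m³.
Mean depth h = V/A = 1.555e-12 / 7.203e-05 = 2.159e-08 m.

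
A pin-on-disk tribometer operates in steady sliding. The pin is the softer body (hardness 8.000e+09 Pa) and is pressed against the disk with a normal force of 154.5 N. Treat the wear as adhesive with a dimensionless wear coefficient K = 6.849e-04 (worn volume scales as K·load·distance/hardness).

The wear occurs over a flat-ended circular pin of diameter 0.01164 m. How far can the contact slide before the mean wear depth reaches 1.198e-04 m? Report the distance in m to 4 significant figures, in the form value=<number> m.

value=963.8 m

Intermediate values are printed rounded — every step carries full precision. Rounded once at the end to four significant digits.
Convert: Contact area A = π·d²/4 = π·(0.01164 m)²/4 = 1.064e-04 m².
In SI base units, W = 154.5 N, H = 8.000e+09 Pa, K = 6.849e-04.
At the depth limit, V_lim = h_lim·A = 1.198e-04 · 1.064e-04 = 1.275e-08 m³.
So the life L = V_lim·H/(K·W) = 1.275e-08 · 8.000e+09 / (6.849e-04 · 154.5) = 963.8 m.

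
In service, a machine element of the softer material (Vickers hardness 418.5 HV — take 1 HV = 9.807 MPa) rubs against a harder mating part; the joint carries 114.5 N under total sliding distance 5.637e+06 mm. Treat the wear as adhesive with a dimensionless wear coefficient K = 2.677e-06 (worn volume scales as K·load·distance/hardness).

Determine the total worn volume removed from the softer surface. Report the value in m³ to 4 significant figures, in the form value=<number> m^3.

value=4.210e-10 m^3

The computation carries exact precision; intermediate values are printed rounded — rounded once at the end: four significant digits.
Distance L = 5.637e+06 mm = 5637 m.
Hardness H = 418.5 HV × 9.807 MPa/HV = 4104 MPa = 4.104e+09 Pa.
Expressed in SI base units: W = 114.5 N, H = 4.104e+09 Pa, K = 2.677e-06.
Volume removed: V = K·W·L/H = 2.677e-06 · 114.5 · 5637 / 4.104e+09 = 4.210e-10 m³.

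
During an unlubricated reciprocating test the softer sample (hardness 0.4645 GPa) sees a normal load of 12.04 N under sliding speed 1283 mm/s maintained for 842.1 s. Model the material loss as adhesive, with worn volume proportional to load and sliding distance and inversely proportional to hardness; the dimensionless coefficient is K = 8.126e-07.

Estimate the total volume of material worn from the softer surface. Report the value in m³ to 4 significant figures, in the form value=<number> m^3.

Each operation maintains exact precision — shown intermediates are rounded — rounded just once, at four significant digits.
Convert: Sliding speed v = 1283 mm/s = 1.283 m/s. Distance covered L = v·t = 1.283 m/s × 842.1 s = 1080 m.
Convert: Hardness H = 0.4645 GPa = 4.645e+08 Pa.
Working in SI base units: W = 12.04 N, H = 4.645e+08 Pa, K = 8.126e-07.
Apply Archard: V = K·W·L/H = 8.126e-07 · 12.04 · 1080 / 4.645e+08 = 2.276e-11 m³.

value=2.276e-11 m^3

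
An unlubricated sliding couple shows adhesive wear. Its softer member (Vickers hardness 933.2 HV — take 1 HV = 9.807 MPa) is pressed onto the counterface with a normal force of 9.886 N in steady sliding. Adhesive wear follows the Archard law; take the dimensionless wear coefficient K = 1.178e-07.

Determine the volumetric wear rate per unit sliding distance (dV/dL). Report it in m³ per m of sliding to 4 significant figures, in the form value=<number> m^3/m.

Quoted intermediates are rounded. All arithmetic maintains exact precision — a single final rounding: four significant figures.
Convert: Hardness H = 933.2 HV × 9.807 MPa/HV = 9152 MPa = 9.152e+09 Pa.
Restated in SI base units: W = 9.886 N, H = 9.152e+09 Pa, K = 1.178e-07.
Sliding wear rate dV/dL = K·W/H (no L dependence): 1.178e-07 · 9.886 / 9.152e+09 = 1.272e-16 m³/m.

value=1.272e-16 m^3/m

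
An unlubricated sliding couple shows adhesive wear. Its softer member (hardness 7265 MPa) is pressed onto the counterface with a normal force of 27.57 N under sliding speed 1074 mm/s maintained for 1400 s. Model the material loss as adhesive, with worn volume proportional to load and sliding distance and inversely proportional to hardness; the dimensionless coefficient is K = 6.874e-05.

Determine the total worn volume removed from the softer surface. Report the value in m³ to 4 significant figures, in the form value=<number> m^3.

The computation runs at full float precision; the intermediates appear rounded — rounded once at the end, at four significant figures.
Convert: Sliding speed v = 1074 mm/s = 1.074 m/s. Sliding distance L = v·t = 1.074 m/s × 1400 s = 1504 m.
Convert: Hardness H = 7265 MPa = 7.265e+09 Pa.
Collected in SI base units: W = 27.57 N, H = 7.265e+09 Pa, K = 6.874e-05.
Volume removed: V = K·W·L/H = 6.874e-05 · 27.57 · 1504 / 7.265e+09 = 3.922e-10 m³.

value=3.922e-10 m^3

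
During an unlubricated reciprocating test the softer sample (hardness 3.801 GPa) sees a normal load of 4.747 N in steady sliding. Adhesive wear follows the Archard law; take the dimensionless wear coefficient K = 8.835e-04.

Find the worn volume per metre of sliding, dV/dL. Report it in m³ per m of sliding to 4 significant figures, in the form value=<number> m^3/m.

value=1.103e-12 m^3/m

Every step maintains full precision, and the intermediates are displayed rounded, and rounded just once, at four significant figures.
Convert: Hardness H = 3.801 GPa = 3.801e+09 Pa.
Collected in SI base units: W = 4.747 N, H = 3.801e+09 Pa, K = 8.835e-04.
Volumetric rate dV/dL = K·W/H (no L dependence): 8.835e-04 · 4.747 / 3.801e+09 = 1.103e-12 m³/m.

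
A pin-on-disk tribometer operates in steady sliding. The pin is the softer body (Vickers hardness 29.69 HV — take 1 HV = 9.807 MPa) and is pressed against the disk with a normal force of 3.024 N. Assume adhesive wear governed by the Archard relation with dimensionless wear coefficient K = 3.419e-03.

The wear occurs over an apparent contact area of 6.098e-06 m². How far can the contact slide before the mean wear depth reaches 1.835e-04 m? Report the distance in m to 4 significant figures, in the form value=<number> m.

value=31.51 m

The algebra maintains full precision, and intermediate values are printed rounded; a lone final rounding to four significant figures.
Hardness H = 29.69 HV × 9.807 MPa/HV = 291.2 MPa = 2.912e+08 Pa.
As SI base values: W = 3.024 N, H = 2.912e+08 Pa, K = 3.419e-03.
Volume at the limit: V_lim = h_lim·A = 1.835e-04 · 6.098e-06 = 1.119e-09 m³.
So the life L = V_lim·H/(K·W) = 1.119e-09 · 2.912e+08 / (3.419e-03 · 3.024) = 31.51 m.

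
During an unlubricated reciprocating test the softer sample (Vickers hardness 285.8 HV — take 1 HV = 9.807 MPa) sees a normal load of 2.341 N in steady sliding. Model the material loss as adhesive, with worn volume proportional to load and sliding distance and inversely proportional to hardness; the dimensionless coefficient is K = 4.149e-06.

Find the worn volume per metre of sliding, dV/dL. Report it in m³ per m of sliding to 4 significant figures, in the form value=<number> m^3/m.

Intermediates are shown rounded. Each operation runs at full precision, and a lone final rounding, at 4 significant digits.
Convert: Hardness H = 285.8 HV × 9.807 MPa/HV = 2803 MPa = 2.803e+09 Pa.
SI base units throughout: W = 2.341 N, H = 2.803e+09 Pa, K = 4.149e-06.
Rate of wear dV/dL = K·W/H, per unit distance: 4.149e-06 · 2.341 / 2.803e+09 = 3.465e-15 m³/m.

value=3.465e-15 m^3/m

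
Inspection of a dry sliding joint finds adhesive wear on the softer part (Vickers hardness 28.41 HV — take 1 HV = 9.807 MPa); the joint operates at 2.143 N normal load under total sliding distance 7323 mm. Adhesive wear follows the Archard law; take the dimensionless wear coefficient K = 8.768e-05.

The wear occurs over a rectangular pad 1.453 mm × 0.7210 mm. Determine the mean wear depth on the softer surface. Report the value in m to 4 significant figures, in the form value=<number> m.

Intermediate values are shown rounded — all working math keeps full float precision, and rounded once at the end, at four significant digits.
Convert: Distance covered L = 7323 mm = 7.323 m.
Convert: Hardness H = 28.41 HV × 9.807 MPa/HV = 278.6 MPa = 2.786e+08 Pa.
Convert: Pad sides 1.453 mm × 0.7210 mm = 1.453e-03 m × 7.210e-04 m. Contact area A = 1.453e-03 m × 7.210e-04 m = 1.048e-06 m².
SI base units throughout: W = 2.143 N, H = 2.786e+08 Pa, K = 8.768e-05.
Wear volume V = K·W·L/H = 8.768e-05 · 2.143 · 7.323 / 2.786e+08 = 4.939e-12 m³.
Wear depth h = V/A = 4.939e-12 / 1.048e-06 = 4.714e-06 m.

value=4.714e-06 m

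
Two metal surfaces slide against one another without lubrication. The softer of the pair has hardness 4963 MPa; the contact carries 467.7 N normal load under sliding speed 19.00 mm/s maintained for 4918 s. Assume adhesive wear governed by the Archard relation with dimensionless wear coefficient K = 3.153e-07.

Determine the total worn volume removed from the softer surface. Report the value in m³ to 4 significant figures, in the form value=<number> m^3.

value=2.776e-12 m^3

Intermediates are displayed rounded, and each operation maintains full precision. Rounded once at the end: 4 significant digits.
Sliding speed v = 19.00 mm/s = 0.01900 m/s. Sliding distance L = v·t = 0.01900 m/s × 4918 s = 93.44 m.
Hardness H = 4963 MPa = 4.963e+09 Pa.
Collected in SI base units: W = 467.7 N, H = 4.963e+09 Pa, K = 3.153e-07.
Apply Archard: V = K·W·L/H = 3.153e-07 · 467.7 · 93.44 / 4.963e+09 = 2.776e-12 m³.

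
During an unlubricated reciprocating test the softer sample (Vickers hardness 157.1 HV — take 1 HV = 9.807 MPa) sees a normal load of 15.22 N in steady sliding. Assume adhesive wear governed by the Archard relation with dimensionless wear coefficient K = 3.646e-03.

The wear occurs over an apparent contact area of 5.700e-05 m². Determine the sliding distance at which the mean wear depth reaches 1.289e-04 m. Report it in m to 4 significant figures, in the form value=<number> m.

value=204.0 m

The intermediates appear rounded. Each operation maintains full precision; one final rounding, at 4 significant digits.
Convert: Hardness H = 157.1 HV × 9.807 MPa/HV = 1541 MPa = 1.541e+09 Pa.
As SI base values: W = 15.22 N, H = 1.541e+09 Pa, K = 3.646e-03.
Permissible volume V_lim = h_lim·A = 1.289e-04 · 5.700e-05 = 7.347e-09 m³.
Sliding life L = V_lim·H/(K·W) = 7.347e-09 · 1.541e+09 / (3.646e-03 · 15.22) = 204.0 m.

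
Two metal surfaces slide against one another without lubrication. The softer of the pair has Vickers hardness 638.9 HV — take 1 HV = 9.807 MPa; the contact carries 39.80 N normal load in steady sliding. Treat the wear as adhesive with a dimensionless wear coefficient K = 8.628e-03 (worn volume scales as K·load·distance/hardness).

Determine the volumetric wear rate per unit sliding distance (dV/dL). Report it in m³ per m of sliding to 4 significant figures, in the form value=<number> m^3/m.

value=5.481e-11 m^3/m

Displayed values are rounded — all arithmetic carries full float precision. Rounded just once, at four significant digits.
Convert: Hardness H = 638.9 HV × 9.807 MPa/HV = 6266 MPa = 6.266e+09 Pa.
Expressed in SI base units: W = 39.80 N, H = 6.266e+09 Pa, K = 8.628e-03.
Sliding wear rate dV/dL = K·W/H — distance-free: 8.628e-03 · 39.80 / 6.266e+09 = 5.481e-11 m³/m.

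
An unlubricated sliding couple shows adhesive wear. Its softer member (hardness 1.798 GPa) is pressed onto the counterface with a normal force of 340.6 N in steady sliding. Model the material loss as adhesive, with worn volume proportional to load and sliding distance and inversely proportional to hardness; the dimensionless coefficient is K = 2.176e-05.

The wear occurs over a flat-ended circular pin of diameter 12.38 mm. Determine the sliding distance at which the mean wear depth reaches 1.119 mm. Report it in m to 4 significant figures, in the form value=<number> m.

value=3.268e+04 m

All working math keeps full float precision — intermediates are shown rounded; rounded just once: 4 significant digits.
Hardness H = 1.798 GPa = 1.798e+09 Pa.
Pin diameter d = 12.38 mm = 0.01238 m. Contact area A = π·d²/4 = π·(0.01238 m)²/4 = 1.204e-04 m².
Depth limit h_lim = 1.119 mm = 0.001119 m.
In SI base units, W = 340.6 N, H = 1.798e+09 Pa, K = 2.176e-05.
Limit volume V_lim = h_lim·A = 0.001119 · 1.204e-04 = 1.347e-07 m³.
So the life L = V_lim·H/(K·W) = 1.347e-07 · 1.798e+09 / (2.176e-05 · 340.6) = 3.268e+04 m.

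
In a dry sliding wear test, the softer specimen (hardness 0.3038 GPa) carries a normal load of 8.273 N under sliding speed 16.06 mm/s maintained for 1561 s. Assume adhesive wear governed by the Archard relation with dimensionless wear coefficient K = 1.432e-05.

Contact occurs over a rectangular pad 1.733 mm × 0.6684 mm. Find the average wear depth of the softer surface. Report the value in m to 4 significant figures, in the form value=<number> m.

The algebra keeps full float precision — quoted intermediates are rounded; a lone final rounding: four significant figures.
Sliding speed v = 16.06 mm/s = 0.01606 m/s. Path length L = v·t = 0.01606 m/s × 1561 s = 25.07 m.
Hardness H = 0.3038 GPa = 3.038e+08 Pa.
Pad sides 1.733 mm × 0.6684 mm = 1.733e-03 m × 6.684e-04 m. Contact area A = 1.733e-03 m × 6.684e-04 m = 1.158e-06 m².
Expressed in SI base units: W = 8.273 N, H = 3.038e+08 Pa, K = 1.432e-05.
Archard volume V = K·W·L/H = 1.432e-05 · 8.273 · 25.07 / 3.038e+08 = 9.776e-12 m³.
Wear depth h = V/A = 9.776e-12 / 1.158e-06 = 8.440e-06 m.

value=8.440e-06 m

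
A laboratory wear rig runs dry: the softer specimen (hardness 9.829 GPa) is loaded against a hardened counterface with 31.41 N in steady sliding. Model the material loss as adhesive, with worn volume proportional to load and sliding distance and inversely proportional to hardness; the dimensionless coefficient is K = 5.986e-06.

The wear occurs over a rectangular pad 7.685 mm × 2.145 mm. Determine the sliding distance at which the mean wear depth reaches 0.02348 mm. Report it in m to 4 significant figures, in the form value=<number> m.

All arithmetic keeps exact precision — intermediates are displayed rounded — a single final rounding, at four significant figures.
Convert: Hardness H = 9.829 GPa = 9.829e+09 Pa.
Convert: Pad sides 7.685 mm × 2.145 mm = 0.007685 m × 0.002145 m. Contact area A = 0.007685 m × 0.002145 m = 1.648e-05 m².
Convert: Depth limit h_lim = 0.02348 mm = 2.348e-05 m.
As SI base values: W = 31.41 N, H = 9.829e+09 Pa, K = 5.986e-06.
Limit volume V_lim = h_lim·A = 2.348e-05 · 1.648e-05 = 3.871e-10 m³.
Sliding life L = V_lim·H/(K·W) = 3.871e-10 · 9.829e+09 / (5.986e-06 · 31.41) = 2.023e+04 m.

value=2.023e+04 m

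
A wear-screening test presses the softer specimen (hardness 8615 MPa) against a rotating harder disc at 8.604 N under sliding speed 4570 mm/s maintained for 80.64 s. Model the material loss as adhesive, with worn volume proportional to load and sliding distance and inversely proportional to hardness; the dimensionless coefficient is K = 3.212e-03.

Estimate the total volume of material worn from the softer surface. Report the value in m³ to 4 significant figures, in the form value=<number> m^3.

value=1.182e-09 m^3

Quoted intermediates are rounded — each operation holds full float precision — a lone final rounding to four significant figures.
Convert: Sliding speed v = 4570 mm/s = 4.570 m/s. Total distance L = v·t = 4.570 m/s × 80.64 s = 368.5 m.
Convert: Hardness H = 8615 MPa = 8.615e+09 Pa.
Restated in SI base units: W = 8.604 N, H = 8.615e+09 Pa, K = 3.212e-03.
Apply Archard: V = K·W·L/H = 3.212e-03 · 8.604 · 368.5 / 8.615e+09 = 1.182e-09 m³.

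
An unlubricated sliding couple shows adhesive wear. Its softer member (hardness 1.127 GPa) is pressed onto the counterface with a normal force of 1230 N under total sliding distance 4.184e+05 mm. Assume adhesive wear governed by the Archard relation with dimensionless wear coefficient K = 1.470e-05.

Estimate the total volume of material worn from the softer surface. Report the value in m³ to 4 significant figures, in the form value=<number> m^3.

The algebra carries full float precision. The intermediates are printed rounded, and a single final rounding, at four significant digits.
Convert: Distance covered L = 4.184e+05 mm = 418.4 m.
Convert: Hardness H = 1.127 GPa = 1.127e+09 Pa.
Collected in SI base units: W = 1230 N, H = 1.127e+09 Pa, K = 1.470e-05.
Wear volume V = K·W·L/H = 1.470e-05 · 1230 · 418.4 / 1.127e+09 = 6.713e-09 m³.

value=6.713e-09 m^3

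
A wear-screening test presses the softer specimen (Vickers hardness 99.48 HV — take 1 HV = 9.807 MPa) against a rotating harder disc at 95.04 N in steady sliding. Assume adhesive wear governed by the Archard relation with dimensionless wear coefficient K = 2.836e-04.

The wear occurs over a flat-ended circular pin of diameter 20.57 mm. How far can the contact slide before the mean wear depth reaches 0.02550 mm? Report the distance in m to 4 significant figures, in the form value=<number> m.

The algebra holds full precision — shown intermediates are rounded — a lone final rounding to 4 significant figures.
Convert: Hardness H = 99.48 HV × 9.807 MPa/HV = 975.6 MPa = 9.756e+08 Pa.
Convert: Pin diameter d = 20.57 mm = 0.02057 m. Contact area A = π·d²/4 = π·(0.02057 m)²/4 = 3.323e-04 m².
Convert: Depth limit h_lim = 0.02550 mm = 2.550e-05 m.
Working in SI base units: W = 95.04 N, H = 9.756e+08 Pa, K = 2.836e-04.
At the depth limit, V_lim = h_lim·A = 2.550e-05 · 3.323e-04 = 8.474e-09 m³.
Sliding life L = V_lim·H/(K·W) = 8.474e-09 · 9.756e+08 / (2.836e-04 · 95.04) = 306.7 m.

value=306.7 m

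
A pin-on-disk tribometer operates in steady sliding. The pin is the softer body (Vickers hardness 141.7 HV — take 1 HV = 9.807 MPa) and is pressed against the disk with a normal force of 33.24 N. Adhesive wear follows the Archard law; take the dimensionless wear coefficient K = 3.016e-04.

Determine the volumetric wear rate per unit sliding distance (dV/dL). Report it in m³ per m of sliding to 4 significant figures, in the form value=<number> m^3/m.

Shown intermediates are rounded. All arithmetic keeps exact precision — rounded once at the end to four significant figures.
Hardness H = 141.7 HV × 9.807 MPa/HV = 1390 MPa = 1.390e+09 Pa.
Working in SI base units: W = 33.24 N, H = 1.390e+09 Pa, K = 3.016e-04.
The wear rate dV/dL = K·W/H (independent of L): 3.016e-04 · 33.24 / 1.390e+09 = 7.214e-12 m³/m.

value=7.214e-12 m^3/m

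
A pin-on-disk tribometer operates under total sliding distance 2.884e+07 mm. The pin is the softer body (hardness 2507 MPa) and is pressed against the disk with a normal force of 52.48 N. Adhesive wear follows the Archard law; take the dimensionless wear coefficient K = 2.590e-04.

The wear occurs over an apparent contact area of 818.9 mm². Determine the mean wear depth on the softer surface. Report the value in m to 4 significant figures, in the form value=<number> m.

value=1.909e-04 m

Intermediate values are printed rounded. All arithmetic carries full float precision. Rounded just once, at 4 significant digits.
Convert: Path length L = 2.884e+07 mm = 2.884e+04 m.
Convert: Hardness H = 2507 MPa = 2.507e+09 Pa.
Convert: Contact area A = 818.9 mm² = 8.189e-04 m².
Collected in SI base units: W = 52.48 N, H = 2.507e+09 Pa, K = 2.590e-04.
Volume removed: V = K·W·L/H = 2.590e-04 · 52.48 · 2.884e+04 / 2.507e+09 = 1.564e-07 m³.
Depth h = V/A = 1.564e-07 / 8.189e-04 = 1.909e-04 m.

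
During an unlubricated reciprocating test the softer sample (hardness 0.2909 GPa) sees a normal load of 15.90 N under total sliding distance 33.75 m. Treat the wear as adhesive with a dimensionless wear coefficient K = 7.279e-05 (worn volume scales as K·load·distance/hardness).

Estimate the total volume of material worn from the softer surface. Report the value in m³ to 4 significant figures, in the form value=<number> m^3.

value=1.343e-10 m^3

All working math carries full precision; intermediates are displayed rounded; one final rounding: four significant digits.
Hardness H = 0.2909 GPa = 2.909e+08 Pa.
Working in SI base units: W = 15.90 N, H = 2.909e+08 Pa, K = 7.279e-05.
Apply Archard: V = K·W·L/H = 7.279e-05 · 15.90 · 33.75 / 2.909e+08 = 1.343e-10 m³.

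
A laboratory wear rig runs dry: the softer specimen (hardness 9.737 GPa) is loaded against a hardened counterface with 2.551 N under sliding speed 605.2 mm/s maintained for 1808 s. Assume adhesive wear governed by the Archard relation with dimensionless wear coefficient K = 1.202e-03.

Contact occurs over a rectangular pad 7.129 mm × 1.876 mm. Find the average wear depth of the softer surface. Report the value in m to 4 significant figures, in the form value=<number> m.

value=2.576e-05 m

All arithmetic maintains exact precision. Intermediate values are shown rounded — one final rounding to four significant digits.
Convert: Sliding speed v = 605.2 mm/s = 0.6052 m/s. Distance covered L = v·t = 0.6052 m/s × 1808 s = 1094 m.
Convert: Hardness H = 9.737 GPa = 9.737e+09 Pa.
Convert: Pad sides 7.129 mm × 1.876 mm = 0.007129 m × 0.001876 m. Contact area A = 0.007129 m × 0.001876 m = 1.337e-05 m².
In SI base units: W = 2.551 N, H = 9.737e+09 Pa, K = 1.202e-03.
The Archard volume V = K·W·L/H = 1.202e-03 · 2.551 · 1094 / 9.737e+09 = 3.446e-10 m³.
Depth of wear h = V/A = 3.446e-10 / 1.337e-05 = 2.576e-05 m.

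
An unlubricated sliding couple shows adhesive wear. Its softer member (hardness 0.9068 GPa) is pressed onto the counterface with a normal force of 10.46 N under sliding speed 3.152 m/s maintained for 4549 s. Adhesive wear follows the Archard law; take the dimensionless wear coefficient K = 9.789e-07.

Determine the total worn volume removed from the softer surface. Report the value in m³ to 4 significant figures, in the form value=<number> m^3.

value=1.619e-10 m^3

Intermediates are shown rounded, and the computation runs at full float precision. Rounded once at the end: four significant digits.
Convert: The distance L = v·t = 3.152 m/s × 4549 s = 1.434e+04 m.
Convert: Hardness H = 0.9068 GPa = 9.068e+08 Pa.
Working in SI base units: W = 10.46 N, H = 9.068e+08 Pa, K = 9.789e-07.
Archard relation: V = K·W·L/H = 9.789e-07 · 10.46 · 1.434e+04 / 9.068e+08 = 1.619e-10 m³.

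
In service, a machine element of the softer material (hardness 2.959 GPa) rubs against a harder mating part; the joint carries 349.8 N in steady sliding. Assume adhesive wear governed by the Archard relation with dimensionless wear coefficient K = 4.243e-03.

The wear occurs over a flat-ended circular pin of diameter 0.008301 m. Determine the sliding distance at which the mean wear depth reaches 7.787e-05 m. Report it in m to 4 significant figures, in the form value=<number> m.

value=8.402 m

Each operation holds exact precision. The intermediates are printed rounded, and rounded just once to 4 significant figures.
Convert: Hardness H = 2.959 GPa = 2.959e+09 Pa.
Convert: Contact area A = π·d²/4 = π·(0.008301 m)²/4 = 5.412e-05 m².
Collected in SI base units: W = 349.8 N, H = 2.959e+09 Pa, K = 4.243e-03.
Volume at the limit: V_lim = h_lim·A = 7.787e-05 · 5.412e-05 = 4.214e-09 m³.
Thus life L = V_lim·H/(K·W) = 4.214e-09 · 2.959e+09 / (4.243e-03 · 349.8) = 8.402 m.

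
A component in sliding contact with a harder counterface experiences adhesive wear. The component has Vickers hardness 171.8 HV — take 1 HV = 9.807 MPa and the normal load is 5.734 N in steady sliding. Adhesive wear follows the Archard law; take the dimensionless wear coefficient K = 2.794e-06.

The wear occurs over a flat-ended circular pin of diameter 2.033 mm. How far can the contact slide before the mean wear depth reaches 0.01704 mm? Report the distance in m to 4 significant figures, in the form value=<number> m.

Intermediates appear rounded, and all working math carries exact precision — one final rounding to 4 significant digits.
Convert: Hardness H = 171.8 HV × 9.807 MPa/HV = 1685 MPa = 1.685e+09 Pa.
Convert: Pin diameter d = 2.033 mm = 0.002033 m. Contact area A = π·d²/4 = π·(0.002033 m)²/4 = 3.246e-06 m².
Convert: Depth limit h_lim = 0.01704 mm = 1.704e-05 m.
SI base units throughout: W = 5.734 N, H = 1.685e+09 Pa, K = 2.794e-06.
Allowed volume V_lim = h_lim·A = 1.704e-05 · 3.246e-06 = 5.531e-11 m³.
So the life L = V_lim·H/(K·W) = 5.531e-11 · 1.685e+09 / (2.794e-06 · 5.734) = 5817 m.

value=5817 m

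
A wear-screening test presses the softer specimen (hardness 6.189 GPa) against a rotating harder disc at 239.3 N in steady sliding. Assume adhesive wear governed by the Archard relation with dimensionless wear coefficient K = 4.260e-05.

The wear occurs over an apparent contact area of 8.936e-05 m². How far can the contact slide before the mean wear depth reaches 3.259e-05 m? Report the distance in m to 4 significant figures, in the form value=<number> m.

The intermediates are printed rounded — every step maintains full precision. Rounded once at the end: four significant digits.
Convert: Hardness H = 6.189 GPa = 6.189e+09 Pa.
Restated in SI base units: W = 239.3 N, H = 6.189e+09 Pa, K = 4.260e-05.
Wearable volume V_lim = h_lim·A = 3.259e-05 · 8.936e-05 = 2.912e-09 m³.
Sliding life L = V_lim·H/(K·W) = 2.912e-09 · 6.189e+09 / (4.260e-05 · 239.3) = 1768 m.

value=1768 m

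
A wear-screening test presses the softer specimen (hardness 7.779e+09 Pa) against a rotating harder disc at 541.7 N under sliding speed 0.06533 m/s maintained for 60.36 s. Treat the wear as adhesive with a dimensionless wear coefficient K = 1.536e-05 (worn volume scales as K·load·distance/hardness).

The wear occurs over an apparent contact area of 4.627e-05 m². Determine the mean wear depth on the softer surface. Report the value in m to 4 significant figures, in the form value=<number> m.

Each operation runs at full precision — intermediates are displayed rounded — rounded once at the end to four significant figures.
Convert: Sliding distance L = v·t = 0.06533 m/s × 60.36 s = 3.943 m.
Restated in SI base units: W = 541.7 N, H = 7.779e+09 Pa, K = 1.536e-05.
Apply Archard: V = K·W·L/H = 1.536e-05 · 541.7 · 3.943 / 7.779e+09 = 4.218e-12 m³.
Mean wear depth h = V/A = 4.218e-12 / 4.627e-05 = 9.116e-08 m.

value=9.116e-08 m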